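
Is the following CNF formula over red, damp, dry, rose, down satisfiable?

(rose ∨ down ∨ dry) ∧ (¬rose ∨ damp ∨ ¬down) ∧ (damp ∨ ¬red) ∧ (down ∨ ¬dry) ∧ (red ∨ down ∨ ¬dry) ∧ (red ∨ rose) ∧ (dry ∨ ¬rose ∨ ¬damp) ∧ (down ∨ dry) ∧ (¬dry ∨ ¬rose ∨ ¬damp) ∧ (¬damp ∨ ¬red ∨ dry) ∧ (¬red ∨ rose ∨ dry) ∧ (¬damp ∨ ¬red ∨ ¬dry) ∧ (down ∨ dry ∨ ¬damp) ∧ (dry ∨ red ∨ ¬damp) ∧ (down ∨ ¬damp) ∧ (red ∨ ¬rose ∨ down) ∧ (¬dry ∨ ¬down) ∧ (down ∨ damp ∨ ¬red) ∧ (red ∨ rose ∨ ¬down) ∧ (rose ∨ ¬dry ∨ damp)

Suppose damp = True.
Unit clause (down) forces down = True.
Unit clause (¬dry) forces dry = False.
Unit clause (¬rose) forces rose = False.
Unit clause (red) forces red = True.
But (¬red) is also a unit clause — contradiction.
That branch fails; take damp = False instead.
Unit clause (¬red) forces red = False.
Unit clause (rose) forces rose = True.
Unit clause (¬down) forces down = False.
But (down) is also a unit clause — contradiction.
Neither damp = True nor damp = False works.
No assignment satisfies every clause.

No, unsatisfiable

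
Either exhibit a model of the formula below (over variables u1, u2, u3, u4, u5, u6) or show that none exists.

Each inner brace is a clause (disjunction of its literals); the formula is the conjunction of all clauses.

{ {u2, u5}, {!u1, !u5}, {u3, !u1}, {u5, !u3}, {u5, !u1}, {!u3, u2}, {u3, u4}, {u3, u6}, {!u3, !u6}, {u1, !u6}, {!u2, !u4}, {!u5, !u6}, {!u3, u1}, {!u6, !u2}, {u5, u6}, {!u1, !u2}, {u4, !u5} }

Try u2 = true.
(!u4) alone gives u4 = false.
(u3) alone gives u3 = true.
(u5) alone gives u5 = true.
Now (!u5) is unsatisfied and unit — conflict.
That branch fails; take u2 = false instead.
(u5) alone gives u5 = true.
(!u1) alone gives u1 = false.
(!u3) alone gives u3 = false.
(u4) alone gives u4 = true.
(u6) alone gives u6 = true.
Now (!u6) is unsatisfied and unit — conflict.
Neither u2 = true nor u2 = false works.

UNSATISFIABLE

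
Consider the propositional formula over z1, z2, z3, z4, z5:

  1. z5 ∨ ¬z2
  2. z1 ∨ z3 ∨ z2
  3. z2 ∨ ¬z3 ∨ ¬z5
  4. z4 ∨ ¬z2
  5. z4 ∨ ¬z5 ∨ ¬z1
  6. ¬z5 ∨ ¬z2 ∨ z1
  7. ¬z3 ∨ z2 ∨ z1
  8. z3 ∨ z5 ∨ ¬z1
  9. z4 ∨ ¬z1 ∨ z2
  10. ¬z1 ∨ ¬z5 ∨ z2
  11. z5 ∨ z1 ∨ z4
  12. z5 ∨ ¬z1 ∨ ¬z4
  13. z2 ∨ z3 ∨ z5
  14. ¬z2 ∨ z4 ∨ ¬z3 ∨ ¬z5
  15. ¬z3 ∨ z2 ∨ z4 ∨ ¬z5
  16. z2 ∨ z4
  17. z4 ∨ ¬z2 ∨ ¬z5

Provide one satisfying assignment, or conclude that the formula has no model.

Case z5 = True:
Case z2 = True:
From the singleton clause (z4), z4 = True.
From the singleton clause (z1), z1 = True.
All clauses hold; z3 can take either value.

z1: True, z2: True, z3: False, z4: True, z5: True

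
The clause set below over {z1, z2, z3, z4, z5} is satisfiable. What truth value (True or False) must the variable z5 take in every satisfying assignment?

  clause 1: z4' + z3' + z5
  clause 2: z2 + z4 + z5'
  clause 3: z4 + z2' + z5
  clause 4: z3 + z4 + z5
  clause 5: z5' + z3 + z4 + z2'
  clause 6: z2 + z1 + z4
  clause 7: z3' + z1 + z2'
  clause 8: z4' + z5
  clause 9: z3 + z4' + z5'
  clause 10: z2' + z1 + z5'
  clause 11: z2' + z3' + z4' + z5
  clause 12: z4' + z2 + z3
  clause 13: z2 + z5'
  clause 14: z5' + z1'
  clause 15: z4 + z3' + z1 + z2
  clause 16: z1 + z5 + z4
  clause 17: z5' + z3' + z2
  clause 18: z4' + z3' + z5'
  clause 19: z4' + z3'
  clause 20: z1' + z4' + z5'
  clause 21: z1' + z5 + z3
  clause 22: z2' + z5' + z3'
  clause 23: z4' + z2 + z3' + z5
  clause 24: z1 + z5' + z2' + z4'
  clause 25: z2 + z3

Suppose z5 = 1.
The clause (z2) is unit, so z2 = 1.
The clause (z1) is unit, so z1 = 1.
That conflicts with the unit clause (z1').
So every satisfying assignment has z5 = False.

False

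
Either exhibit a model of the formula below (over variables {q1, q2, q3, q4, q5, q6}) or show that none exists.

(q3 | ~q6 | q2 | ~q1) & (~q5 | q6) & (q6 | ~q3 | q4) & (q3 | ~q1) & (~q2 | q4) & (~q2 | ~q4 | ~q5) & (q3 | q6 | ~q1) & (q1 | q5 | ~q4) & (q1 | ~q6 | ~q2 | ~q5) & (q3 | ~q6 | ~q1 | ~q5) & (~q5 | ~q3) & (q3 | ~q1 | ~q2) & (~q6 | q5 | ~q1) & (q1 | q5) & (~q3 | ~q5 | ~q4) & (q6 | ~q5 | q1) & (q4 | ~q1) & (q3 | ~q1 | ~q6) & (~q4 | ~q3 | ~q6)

q1 ↦ 0,  q2 ↦ 0,  q3 ↦ 0,  q4 ↦ 1,  q5 ↦ 1,  q6 ↦ 1

Suppose q5 = 1.
From the singleton clause (q6), q6 = 1.
From the singleton clause (~q3), q3 = 0.
From the singleton clause (~q1), q1 = 0.
From the singleton clause (~q2), q2 = 0.
All clauses hold; q4 can take either value.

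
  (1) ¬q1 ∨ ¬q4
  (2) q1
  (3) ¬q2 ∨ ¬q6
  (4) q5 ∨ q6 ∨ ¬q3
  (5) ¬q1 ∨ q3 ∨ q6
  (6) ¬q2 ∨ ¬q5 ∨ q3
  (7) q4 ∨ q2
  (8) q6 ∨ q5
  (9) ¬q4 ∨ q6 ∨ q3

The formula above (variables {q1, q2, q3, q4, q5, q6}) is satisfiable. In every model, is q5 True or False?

True

Suppose q5 = False.
(q1) alone gives q1 = True.
(¬q4) alone gives q4 = False.
(q2) alone gives q2 = True.
(¬q6) alone gives q6 = False.
But (q6) is also a unit clause — contradiction.
So every satisfying assignment has q5 = True.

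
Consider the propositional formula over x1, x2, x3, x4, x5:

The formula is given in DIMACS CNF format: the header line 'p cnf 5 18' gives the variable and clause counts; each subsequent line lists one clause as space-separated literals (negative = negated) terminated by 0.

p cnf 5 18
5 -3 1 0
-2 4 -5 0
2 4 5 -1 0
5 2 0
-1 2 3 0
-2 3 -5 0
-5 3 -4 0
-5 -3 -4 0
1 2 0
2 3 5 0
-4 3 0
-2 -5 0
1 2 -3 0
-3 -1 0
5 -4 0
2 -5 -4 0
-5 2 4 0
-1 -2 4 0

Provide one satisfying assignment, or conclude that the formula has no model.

x1=False; x2=True; x3=False; x4=False; x5=False

Case x5 = False:
Unit clause (x2) forces x2 = True.
Unit clause (¬x4) forces x4 = False.
Unit clause (¬x1) forces x1 = False.
Unit clause (¬x3) forces x3 = False.
This assignment satisfies each clause.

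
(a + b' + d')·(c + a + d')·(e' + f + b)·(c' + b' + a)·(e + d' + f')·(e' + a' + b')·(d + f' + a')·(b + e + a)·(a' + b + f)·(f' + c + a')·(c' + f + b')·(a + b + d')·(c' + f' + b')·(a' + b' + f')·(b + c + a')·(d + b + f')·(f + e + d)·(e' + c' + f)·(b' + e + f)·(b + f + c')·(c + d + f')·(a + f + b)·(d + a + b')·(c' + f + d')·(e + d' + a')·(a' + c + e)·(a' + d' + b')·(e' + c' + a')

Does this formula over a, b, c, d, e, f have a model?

No

Case a = 1:
Case e = 0:
From the singleton clause (d'), d = 0.
From the singleton clause (f'), f = 0.
That conflicts with the unit clause (f).
That branch fails; take e = 1 instead.
From the singleton clause (b'), b = 0.
From the singleton clause (f), f = 1.
From the singleton clause (d), d = 1.
From the singleton clause (c), c = 1.
That conflicts with the unit clause (c').
Both values of e lead to a conflict.
That branch fails; take a = 0 instead.
Case b = 0:
From the singleton clause (e), e = 1.
From the singleton clause (f), f = 1.
From the singleton clause (d'), d = 0.
That conflicts with the unit clause (d).
That branch fails; take b = 1 instead.
From the singleton clause (d'), d = 0.
That conflicts with the unit clause (d).
Both values of b lead to a conflict.
Both values of a lead to a conflict.
No assignment satisfies every clause.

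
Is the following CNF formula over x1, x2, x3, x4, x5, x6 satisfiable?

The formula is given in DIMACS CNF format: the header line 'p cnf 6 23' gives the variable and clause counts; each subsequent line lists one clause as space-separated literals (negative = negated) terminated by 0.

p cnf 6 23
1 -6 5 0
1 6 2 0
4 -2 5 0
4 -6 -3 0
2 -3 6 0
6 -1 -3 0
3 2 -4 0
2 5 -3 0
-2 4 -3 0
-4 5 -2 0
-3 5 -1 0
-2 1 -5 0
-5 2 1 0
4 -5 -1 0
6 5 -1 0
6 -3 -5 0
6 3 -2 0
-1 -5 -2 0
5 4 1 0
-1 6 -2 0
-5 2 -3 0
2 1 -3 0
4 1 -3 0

Suppose x1 = True.
Suppose x6 = True.
Suppose x4 = False.
(¬x3) alone gives x3 = False.
(¬x5) alone gives x5 = False.
(¬x2) alone gives x2 = False.
This assignment satisfies each clause.
A satisfying assignment: x1: True; x2: False; x3: False; x4: False; x5: False; x6: True.

Yes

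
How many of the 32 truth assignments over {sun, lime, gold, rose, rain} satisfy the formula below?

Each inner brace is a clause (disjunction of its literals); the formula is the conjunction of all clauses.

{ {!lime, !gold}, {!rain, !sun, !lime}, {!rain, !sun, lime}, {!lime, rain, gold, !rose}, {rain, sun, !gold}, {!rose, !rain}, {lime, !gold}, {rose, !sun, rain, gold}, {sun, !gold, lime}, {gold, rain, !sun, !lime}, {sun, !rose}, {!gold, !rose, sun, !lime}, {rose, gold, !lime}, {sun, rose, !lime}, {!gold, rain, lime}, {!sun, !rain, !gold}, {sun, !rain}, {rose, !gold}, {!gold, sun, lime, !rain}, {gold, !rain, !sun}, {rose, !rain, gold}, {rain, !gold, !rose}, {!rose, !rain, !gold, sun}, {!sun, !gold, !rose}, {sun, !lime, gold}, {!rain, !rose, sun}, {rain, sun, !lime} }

There are 2^5 = 32 truth assignments over (sun, lime, gold, rose, rain).
Split on gold. With gold = true, the clauses containing gold are satisfied and !gold drops from the rest; 0 of the 2^4 = 16 assignments to the other variables satisfy what remains.
With gold = false, by the same count on the reduced clause set, 2 assignments work.
Total: 0 + 2 = 2.

2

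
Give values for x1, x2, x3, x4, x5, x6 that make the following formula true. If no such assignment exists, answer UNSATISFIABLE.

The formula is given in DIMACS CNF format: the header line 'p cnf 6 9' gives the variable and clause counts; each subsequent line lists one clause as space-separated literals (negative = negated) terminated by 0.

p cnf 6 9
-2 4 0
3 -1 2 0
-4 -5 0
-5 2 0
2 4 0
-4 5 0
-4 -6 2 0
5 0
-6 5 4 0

From the singleton clause (x5), x5 = True.
From the singleton clause (¬x4), x4 = False.
From the singleton clause (¬x2), x2 = False.
Now (x2) is unsatisfied and unit — conflict.

UNSATISFIABLE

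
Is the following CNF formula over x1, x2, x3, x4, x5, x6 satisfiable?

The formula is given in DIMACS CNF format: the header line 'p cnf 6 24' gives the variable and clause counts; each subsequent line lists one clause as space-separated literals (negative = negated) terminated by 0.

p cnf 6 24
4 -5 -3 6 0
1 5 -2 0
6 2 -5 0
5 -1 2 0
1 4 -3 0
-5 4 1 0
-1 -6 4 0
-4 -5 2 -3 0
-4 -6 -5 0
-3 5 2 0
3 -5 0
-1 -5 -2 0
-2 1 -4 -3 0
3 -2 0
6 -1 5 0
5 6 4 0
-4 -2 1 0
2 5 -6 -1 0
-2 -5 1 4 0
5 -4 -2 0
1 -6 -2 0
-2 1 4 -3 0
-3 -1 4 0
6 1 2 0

Case x3 = False:
(¬x5) alone gives x5 = False.
(¬x2) alone gives x2 = False.
(¬x1) alone gives x1 = False.
(x6) alone gives x6 = True.
No clause remains; x4 is free.
A satisfying assignment: x1: False, x2: False, x3: False, x4: False, x5: False, x6: True.

Yes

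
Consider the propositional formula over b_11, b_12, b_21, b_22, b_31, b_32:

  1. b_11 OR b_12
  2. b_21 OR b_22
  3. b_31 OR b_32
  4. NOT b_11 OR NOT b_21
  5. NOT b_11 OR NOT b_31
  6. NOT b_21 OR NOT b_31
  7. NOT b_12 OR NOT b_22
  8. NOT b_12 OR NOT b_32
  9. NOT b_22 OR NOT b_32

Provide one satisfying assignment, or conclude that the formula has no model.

Case b_11 = true:
The clause (NOT b_21) is unit, so b_21 = false.
The clause (b_22) is unit, so b_22 = true.
The clause (NOT b_31) is unit, so b_31 = false.
The clause (b_32) is unit, so b_32 = true.
Now (NOT b_32) is unsatisfied and unit — conflict.
So b_11 must be the other value — set b_11 = false.
The clause (b_12) is unit, so b_12 = true.
The clause (NOT b_22) is unit, so b_22 = false.
The clause (b_21) is unit, so b_21 = true.
The clause (NOT b_31) is unit, so b_31 = false.
The clause (b_32) is unit, so b_32 = true.
Now (NOT b_32) is unsatisfied and unit — conflict.
Both values of b_11 lead to a conflict.

UNSATISFIABLE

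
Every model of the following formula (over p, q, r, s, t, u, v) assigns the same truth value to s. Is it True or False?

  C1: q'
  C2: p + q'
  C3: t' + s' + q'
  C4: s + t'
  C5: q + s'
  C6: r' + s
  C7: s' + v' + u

False

Suppose s = 1.
The clause (q') is unit, so q = 0.
That conflicts with the unit clause (q).
So every satisfying assignment has s = False.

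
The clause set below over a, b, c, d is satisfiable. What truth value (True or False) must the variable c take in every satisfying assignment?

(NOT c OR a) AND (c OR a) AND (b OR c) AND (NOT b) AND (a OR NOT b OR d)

Suppose c = false.
From the singleton clause (a), a = true.
From the singleton clause (b), b = true.
Now (NOT b) is unsatisfied and unit — conflict.
So every satisfying assignment has c = True.

True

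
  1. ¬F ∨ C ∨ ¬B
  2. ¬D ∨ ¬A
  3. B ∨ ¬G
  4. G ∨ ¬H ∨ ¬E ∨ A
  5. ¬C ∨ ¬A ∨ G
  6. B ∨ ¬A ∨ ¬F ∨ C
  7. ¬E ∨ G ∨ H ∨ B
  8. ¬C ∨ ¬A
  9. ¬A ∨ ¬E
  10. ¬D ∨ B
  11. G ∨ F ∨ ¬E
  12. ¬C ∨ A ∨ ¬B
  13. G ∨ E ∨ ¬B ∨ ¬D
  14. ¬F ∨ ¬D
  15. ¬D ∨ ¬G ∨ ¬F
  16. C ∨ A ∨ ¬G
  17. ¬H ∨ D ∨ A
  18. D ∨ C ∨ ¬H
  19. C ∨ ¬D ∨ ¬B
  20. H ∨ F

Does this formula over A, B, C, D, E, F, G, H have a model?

Yes, satisfiable

Branch on D: set D = False.
Branch on B: set B = False.
Unit clause (¬G) forces G = False.
Branch on C: set C = True.
Unit clause (¬A) forces A = False.
Unit clause (¬H) forces H = False.
Unit clause (¬E) forces E = False.
Unit clause (F) forces F = True.
Every clause now holds.
A satisfying assignment: A ↦ False,  B ↦ False,  C ↦ True,  D ↦ False,  E ↦ False,  F ↦ True,  G ↦ False,  H ↦ False.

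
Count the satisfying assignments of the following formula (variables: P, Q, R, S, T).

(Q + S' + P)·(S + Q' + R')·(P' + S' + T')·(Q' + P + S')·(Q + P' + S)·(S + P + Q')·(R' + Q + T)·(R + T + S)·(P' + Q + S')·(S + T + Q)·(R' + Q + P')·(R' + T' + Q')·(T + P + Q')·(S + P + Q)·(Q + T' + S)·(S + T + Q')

3

There are 2^5 = 32 truth assignments over (P, Q, R, S, T).
Split on P. With P = 1, the clauses containing P are satisfied and P' drops from the rest; 3 of the 2^4 = 16 assignments to the other variables satisfy what remains.
With P = 0, by the same count on the reduced clause set, 0 assignments work.
(One model: P=T, Q=T, R=F, S=F, T=T.)
Total: 3 + 0 = 3.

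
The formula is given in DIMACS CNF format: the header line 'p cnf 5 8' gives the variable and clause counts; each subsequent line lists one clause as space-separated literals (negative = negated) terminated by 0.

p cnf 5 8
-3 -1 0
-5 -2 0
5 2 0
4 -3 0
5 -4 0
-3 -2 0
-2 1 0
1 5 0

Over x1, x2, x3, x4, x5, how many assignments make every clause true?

6

There are 2^5 = 32 truth assignments over (x1, x2, x3, x4, x5).
Split on x5. With x5 = True, the clauses containing x5 are satisfied and ¬x5 drops from the rest; 5 of the 2^4 = 16 assignments to the other variables satisfy what remains.
With x5 = False, by the same count on the reduced clause set, 1 assignment works.
Total: 5 + 1 = 6.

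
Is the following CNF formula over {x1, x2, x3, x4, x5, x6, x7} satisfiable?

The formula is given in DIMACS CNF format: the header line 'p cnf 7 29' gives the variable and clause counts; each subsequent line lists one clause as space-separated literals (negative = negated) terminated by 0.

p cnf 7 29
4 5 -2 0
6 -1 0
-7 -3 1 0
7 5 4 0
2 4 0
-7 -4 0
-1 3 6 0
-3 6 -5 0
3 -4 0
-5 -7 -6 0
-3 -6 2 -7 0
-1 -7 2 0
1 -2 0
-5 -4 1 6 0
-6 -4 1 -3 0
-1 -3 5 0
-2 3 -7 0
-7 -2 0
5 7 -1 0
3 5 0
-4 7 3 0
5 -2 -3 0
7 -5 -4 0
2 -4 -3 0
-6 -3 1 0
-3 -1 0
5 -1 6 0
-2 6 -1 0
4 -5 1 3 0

Branch on x6: set x6 = True.
Branch on x2: set x2 = True.
The clause (x1) is unit, so x1 = True.
The clause (¬x7) is unit, so x7 = False.
The clause (x5) is unit, so x5 = True.
The clause (¬x4) is unit, so x4 = False.
The clause (¬x3) is unit, so x3 = False.
All clauses are satisfied.
A satisfying assignment: x1: True,  x2: True,  x3: False,  x4: False,  x5: True,  x6: True,  x7: False.

Satisfiable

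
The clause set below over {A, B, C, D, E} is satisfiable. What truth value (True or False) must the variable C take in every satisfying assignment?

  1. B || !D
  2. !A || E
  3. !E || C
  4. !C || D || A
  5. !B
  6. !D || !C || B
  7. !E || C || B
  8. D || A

True

Suppose C = false.
The clause (!E) is unit, so E = false.
The clause (!A) is unit, so A = false.
The clause (!B) is unit, so B = false.
The clause (!D) is unit, so D = false.
Now (D) is unsatisfied and unit — conflict.
So every satisfying assignment has C = True.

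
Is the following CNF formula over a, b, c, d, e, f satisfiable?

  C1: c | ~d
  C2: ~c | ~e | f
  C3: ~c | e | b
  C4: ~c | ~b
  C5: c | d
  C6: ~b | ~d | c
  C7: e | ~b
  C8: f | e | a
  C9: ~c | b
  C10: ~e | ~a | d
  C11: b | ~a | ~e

No

Case c = 1:
From the singleton clause (~b), b = 0.
That conflicts with the unit clause (b).
Undo c and try c = 0.
From the singleton clause (~d), d = 0.
That conflicts with the unit clause (d).
Either choice for c ends in contradiction.
No assignment satisfies every clause.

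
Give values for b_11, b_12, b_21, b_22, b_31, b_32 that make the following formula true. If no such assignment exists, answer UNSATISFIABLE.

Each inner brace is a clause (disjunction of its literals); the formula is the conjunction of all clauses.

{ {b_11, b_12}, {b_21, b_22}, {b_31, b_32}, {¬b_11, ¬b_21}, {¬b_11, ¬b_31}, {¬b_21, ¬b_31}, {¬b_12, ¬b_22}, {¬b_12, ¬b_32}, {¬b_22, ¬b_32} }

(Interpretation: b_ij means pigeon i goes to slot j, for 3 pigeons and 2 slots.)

Suppose b_11 = True.
Unit clause (¬b_21) forces b_21 = False.
Unit clause (b_22) forces b_22 = True.
Unit clause (¬b_31) forces b_31 = False.
Unit clause (b_32) forces b_32 = True.
Now (¬b_32) is unsatisfied and unit — conflict.
So b_11 must be the other value — set b_11 = False.
Unit clause (b_12) forces b_12 = True.
Unit clause (¬b_22) forces b_22 = False.
Unit clause (b_21) forces b_21 = True.
Unit clause (¬b_31) forces b_31 = False.
Unit clause (b_32) forces b_32 = True.
Now (¬b_32) is unsatisfied and unit — conflict.
Either choice for b_11 ends in contradiction.

UNSATISFIABLE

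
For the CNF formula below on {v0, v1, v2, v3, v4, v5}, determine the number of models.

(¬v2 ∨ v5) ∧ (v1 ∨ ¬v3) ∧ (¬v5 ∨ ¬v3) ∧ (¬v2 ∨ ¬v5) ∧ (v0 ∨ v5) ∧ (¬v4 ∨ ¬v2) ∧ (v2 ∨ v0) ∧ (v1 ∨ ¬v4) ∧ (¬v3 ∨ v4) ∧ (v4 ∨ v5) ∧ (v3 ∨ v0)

There are 2^6 = 64 truth assignments over (v0, v1, v2, v3, v4, v5).
Split on v4. With v4 = True, the clauses containing v4 are satisfied and ¬v4 drops from the rest; 3 of the 2^5 = 32 assignments to the other variables satisfy what remains.
With v4 = False, by the same count on the reduced clause set, 2 assignments work.
(One model: v0=T, v1=F, v2=F, v3=F, v4=F, v5=T.)
Total: 3 + 2 = 5.

5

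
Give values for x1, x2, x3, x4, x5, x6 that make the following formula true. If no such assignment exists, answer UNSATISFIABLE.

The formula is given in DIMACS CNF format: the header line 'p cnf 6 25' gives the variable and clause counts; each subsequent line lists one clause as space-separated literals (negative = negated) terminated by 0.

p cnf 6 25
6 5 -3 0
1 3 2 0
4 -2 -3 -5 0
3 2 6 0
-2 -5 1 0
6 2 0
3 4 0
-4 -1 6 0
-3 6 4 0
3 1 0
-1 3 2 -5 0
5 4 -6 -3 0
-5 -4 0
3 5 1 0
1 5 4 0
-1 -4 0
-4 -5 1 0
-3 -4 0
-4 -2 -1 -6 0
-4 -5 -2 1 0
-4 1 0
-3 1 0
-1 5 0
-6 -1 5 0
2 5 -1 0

x1 ↦ True, x2 ↦ False, x3 ↦ True, x4 ↦ False, x5 ↦ True, x6 ↦ True

Try x6 = True.
Try x3 = True.
From the singleton clause (¬x4), x4 = False.
From the singleton clause (x5), x5 = True.
From the singleton clause (¬x2), x2 = False.
From the singleton clause (x1), x1 = True.
This assignment satisfies each clause.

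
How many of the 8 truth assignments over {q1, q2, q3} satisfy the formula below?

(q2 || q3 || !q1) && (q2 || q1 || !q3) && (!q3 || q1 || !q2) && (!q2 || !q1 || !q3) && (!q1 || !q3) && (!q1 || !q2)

There are 2^3 = 8 truth assignments over (q1, q2, q3).
Check each against the 6 clauses (columns in the order q1, q2, q3):
  F F F  ✓ satisfies all
  F F T  ✗ fails (q2 || q1 || !q3)
  F T F  ✓ satisfies all
  F T T  ✗ fails (!q3 || q1 || !q2)
  T F F  ✗ fails (q2 || q3 || !q1)
  T F T  ✗ fails (!q1 || !q3)
  T T F  ✗ fails (!q1 || !q2)
  T T T  ✗ fails (!q2 || !q1 || !q3)
2 of the 8 rows are models.

2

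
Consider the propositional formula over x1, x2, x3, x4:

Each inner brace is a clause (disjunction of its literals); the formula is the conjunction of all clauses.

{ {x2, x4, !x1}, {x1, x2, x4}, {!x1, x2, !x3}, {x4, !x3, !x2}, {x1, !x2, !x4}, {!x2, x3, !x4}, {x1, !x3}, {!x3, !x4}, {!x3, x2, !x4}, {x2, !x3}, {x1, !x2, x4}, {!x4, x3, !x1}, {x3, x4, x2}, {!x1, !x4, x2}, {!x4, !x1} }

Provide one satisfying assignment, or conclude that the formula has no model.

Branch on x1: set x1 = false.
From the singleton clause (!x3), x3 = false.
Branch on x2: set x2 = false.
From the singleton clause (x4), x4 = true.
All clauses are satisfied.

x1: false,  x2: false,  x3: false,  x4: true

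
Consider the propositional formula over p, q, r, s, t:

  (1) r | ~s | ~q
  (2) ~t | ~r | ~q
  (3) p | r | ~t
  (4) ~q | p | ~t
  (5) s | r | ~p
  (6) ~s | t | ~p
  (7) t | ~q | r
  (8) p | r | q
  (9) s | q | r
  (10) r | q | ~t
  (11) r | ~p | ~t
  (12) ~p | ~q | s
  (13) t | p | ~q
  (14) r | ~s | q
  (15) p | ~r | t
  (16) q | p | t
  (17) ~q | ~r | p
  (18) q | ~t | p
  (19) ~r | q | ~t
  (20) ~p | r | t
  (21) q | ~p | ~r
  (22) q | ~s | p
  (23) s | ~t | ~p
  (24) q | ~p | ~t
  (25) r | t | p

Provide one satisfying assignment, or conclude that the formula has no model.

UNSATISFIABLE

Case r = 1:
Case t = 0:
The clause (p) is unit, so p = 1.
The clause (~s) is unit, so s = 0.
The clause (~q) is unit, so q = 0.
But (q) is also a unit clause — contradiction.
That branch fails; take t = 1 instead.
The clause (~q) is unit, so q = 0.
But (q) is also a unit clause — contradiction.
Both values of t lead to a conflict.
That branch fails; take r = 0 instead.
Case s = 0:
The clause (~p) is unit, so p = 0.
The clause (~t) is unit, so t = 0.
But (t) is also a unit clause — contradiction.
That branch fails; take s = 1 instead.
The clause (~q) is unit, so q = 0.
But (q) is also a unit clause — contradiction.
Both values of s lead to a conflict.
Both values of r lead to a conflict.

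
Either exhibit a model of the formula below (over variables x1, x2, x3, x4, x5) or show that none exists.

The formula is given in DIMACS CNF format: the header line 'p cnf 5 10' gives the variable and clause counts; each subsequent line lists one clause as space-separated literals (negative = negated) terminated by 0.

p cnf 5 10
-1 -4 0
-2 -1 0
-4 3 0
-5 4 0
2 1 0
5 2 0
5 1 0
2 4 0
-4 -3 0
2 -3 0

Suppose x1 = False.
Unit clause (x2) forces x2 = True.
Unit clause (x5) forces x5 = True.
Unit clause (x4) forces x4 = True.
Unit clause (x3) forces x3 = True.
Now (¬x3) is unsatisfied and unit — conflict.
Backtrack on x1: now try x1 = True.
Unit clause (¬x4) forces x4 = False.
Unit clause (¬x2) forces x2 = False.
Now (x2) is unsatisfied and unit — conflict.
Either choice for x1 ends in contradiction.

UNSATISFIABLE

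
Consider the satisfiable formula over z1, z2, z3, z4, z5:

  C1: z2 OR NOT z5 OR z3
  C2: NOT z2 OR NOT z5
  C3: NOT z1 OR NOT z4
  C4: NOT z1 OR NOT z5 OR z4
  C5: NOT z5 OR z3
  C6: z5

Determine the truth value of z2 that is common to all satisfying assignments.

False

Suppose z2 = true.
(NOT z5) alone gives z5 = false.
But (z5) is also a unit clause — contradiction.
So every satisfying assignment has z2 = False.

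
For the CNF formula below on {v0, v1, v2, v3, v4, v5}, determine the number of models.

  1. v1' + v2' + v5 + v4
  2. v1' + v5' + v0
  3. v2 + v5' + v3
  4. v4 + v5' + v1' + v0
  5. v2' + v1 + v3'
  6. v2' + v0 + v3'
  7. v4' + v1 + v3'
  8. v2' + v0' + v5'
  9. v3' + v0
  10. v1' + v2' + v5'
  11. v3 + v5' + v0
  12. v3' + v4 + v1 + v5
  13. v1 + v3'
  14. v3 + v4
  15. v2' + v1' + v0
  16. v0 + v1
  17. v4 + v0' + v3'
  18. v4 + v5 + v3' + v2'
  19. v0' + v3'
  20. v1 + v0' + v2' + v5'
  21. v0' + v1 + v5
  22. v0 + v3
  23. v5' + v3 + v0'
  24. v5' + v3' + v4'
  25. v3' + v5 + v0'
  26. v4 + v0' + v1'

2

There are 2^6 = 64 truth assignments over (v0, v1, v2, v3, v4, v5).
Split on v2. With v2 = 1, the clauses containing v2 are satisfied and v2' drops from the rest; 1 of the 2^5 = 32 assignments to the other variables satisfy what remains.
With v2 = 0, by the same count on the reduced clause set, 1 assignment works.
(One model: v0=T, v1=T, v2=F, v3=F, v4=T, v5=F.)
Total: 1 + 1 = 2.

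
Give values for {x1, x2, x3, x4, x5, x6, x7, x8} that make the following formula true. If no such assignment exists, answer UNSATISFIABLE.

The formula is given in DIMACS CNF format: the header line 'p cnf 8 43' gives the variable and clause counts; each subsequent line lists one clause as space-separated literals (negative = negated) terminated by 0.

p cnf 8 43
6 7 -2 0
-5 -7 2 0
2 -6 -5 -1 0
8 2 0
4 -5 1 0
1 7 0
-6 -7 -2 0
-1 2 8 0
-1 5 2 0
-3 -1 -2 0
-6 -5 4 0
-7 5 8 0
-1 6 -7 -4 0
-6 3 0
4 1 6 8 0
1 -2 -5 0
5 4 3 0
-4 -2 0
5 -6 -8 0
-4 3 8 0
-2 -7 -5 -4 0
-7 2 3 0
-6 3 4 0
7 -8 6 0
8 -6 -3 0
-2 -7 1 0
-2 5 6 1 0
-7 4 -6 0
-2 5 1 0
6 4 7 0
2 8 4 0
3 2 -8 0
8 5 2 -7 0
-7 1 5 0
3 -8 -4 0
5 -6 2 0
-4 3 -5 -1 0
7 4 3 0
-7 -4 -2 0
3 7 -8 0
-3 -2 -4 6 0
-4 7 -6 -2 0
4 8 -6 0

Branch on x8: set x8 = False.
Unit clause (x2) forces x2 = True.
Unit clause (¬x4) forces x4 = False.
Unit clause (¬x6) forces x6 = False.
Unit clause (x7) forces x7 = True.
Unit clause (x5) forces x5 = True.
Unit clause (x1) forces x1 = True.
Unit clause (¬x3) forces x3 = False.
All clauses are satisfied.

x1=True; x2=True; x3=False; x4=False; x5=True; x6=False; x7=True; x8=False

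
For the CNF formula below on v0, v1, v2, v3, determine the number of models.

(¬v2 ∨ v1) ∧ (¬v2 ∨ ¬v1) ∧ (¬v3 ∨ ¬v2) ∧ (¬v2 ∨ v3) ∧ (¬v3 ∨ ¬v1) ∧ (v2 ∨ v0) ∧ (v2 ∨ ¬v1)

2

There are 2^4 = 16 truth assignments over (v0, v1, v2, v3).
Split on v1. With v1 = True, the clauses containing v1 are satisfied and ¬v1 drops from the rest; 0 of the 2^3 = 8 assignments to the other variables satisfy what remains.
With v1 = False, by the same count on the reduced clause set, 2 assignments work.
Total: 0 + 2 = 2.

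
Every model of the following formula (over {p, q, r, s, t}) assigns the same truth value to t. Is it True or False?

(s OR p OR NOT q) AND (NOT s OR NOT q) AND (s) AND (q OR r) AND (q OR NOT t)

False

Suppose t = true.
The clause (s) is unit, so s = true.
The clause (NOT q) is unit, so q = false.
That conflicts with the unit clause (q).
So every satisfying assignment has t = False.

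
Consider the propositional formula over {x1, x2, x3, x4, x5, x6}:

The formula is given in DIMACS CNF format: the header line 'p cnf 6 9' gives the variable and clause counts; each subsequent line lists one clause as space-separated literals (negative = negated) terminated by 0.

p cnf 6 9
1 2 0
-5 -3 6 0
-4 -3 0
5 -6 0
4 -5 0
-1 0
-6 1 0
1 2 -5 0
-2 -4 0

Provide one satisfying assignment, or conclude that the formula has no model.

x1 ↦ False; x2 ↦ True; x3 ↦ True; x4 ↦ False; x5 ↦ False; x6 ↦ False

Unit clause (¬x1) forces x1 = False.
Unit clause (x2) forces x2 = True.
Unit clause (¬x6) forces x6 = False.
Unit clause (¬x4) forces x4 = False.
Unit clause (¬x5) forces x5 = False.
Every clause is now satisfied; x3 is unconstrained.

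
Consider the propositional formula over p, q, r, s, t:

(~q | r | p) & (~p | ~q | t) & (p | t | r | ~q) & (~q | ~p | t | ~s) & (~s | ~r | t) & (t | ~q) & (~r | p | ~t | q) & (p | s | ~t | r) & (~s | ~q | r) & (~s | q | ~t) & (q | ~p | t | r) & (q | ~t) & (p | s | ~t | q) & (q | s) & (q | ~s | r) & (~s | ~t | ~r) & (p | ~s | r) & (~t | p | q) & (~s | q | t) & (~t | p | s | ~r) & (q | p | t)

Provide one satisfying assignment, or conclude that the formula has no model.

Try t = 1.
Unit clause (q) forces q = 1.
Try r = 1.
Unit clause (~s) forces s = 0.
Unit clause (p) forces p = 1.
This assignment satisfies each clause.

p: 1, q: 1, r: 1, s: 0, t: 1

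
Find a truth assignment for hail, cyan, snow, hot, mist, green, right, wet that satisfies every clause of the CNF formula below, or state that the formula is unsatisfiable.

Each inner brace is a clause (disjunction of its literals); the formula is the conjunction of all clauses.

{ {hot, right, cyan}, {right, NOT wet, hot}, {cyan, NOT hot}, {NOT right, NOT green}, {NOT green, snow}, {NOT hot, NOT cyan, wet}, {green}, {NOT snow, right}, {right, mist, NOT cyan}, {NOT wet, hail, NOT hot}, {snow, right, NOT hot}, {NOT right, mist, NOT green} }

(green) alone gives green = true.
(NOT right) alone gives right = false.
(snow) alone gives snow = true.
But (NOT snow) is also a unit clause — contradiction.

UNSATISFIABLE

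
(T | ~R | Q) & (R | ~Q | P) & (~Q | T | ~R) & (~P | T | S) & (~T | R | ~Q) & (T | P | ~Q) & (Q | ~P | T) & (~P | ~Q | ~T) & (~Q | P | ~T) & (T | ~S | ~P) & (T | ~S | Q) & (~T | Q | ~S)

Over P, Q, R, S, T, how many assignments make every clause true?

There are 2^5 = 32 truth assignments over (P, Q, R, S, T).
Split on R. With R = 1, the clauses containing R are satisfied and ~R drops from the rest; 2 of the 2^4 = 16 assignments to the other variables satisfy what remains.
With R = 0, by the same count on the reduced clause set, 3 assignments work.
(One model: P=F, Q=F, R=F, S=F, T=F.)
Total: 2 + 3 = 5.

5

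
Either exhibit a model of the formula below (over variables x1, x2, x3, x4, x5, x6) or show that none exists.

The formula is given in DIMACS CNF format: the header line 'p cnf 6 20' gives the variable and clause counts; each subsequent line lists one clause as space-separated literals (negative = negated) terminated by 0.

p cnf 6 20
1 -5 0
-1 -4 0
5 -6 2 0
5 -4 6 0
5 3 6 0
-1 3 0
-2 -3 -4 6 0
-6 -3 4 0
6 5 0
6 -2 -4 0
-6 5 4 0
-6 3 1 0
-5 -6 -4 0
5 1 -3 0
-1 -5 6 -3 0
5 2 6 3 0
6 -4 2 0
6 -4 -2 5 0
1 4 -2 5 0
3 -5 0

Suppose x1 = True.
(¬x4) alone gives x4 = False.
(x3) alone gives x3 = True.
(¬x6) alone gives x6 = False.
(x5) alone gives x5 = True.
That conflicts with the unit clause (¬x5).
Undo x1 and try x1 = False.
(¬x5) alone gives x5 = False.
(x6) alone gives x6 = True.
(x2) alone gives x2 = True.
(x4) alone gives x4 = True.
(x3) alone gives x3 = True.
That conflicts with the unit clause (¬x3).
Either choice for x1 ends in contradiction.

UNSATISFIABLE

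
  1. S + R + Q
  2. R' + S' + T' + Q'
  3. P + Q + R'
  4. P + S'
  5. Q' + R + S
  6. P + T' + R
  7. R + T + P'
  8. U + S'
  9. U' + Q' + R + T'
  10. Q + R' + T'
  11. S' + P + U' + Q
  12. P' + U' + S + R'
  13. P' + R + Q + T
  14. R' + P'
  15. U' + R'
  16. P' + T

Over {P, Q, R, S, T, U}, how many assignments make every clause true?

3

There are 2^6 = 64 truth assignments over (P, Q, R, S, T, U).
Split on U. With U = 1, the clauses containing U are satisfied and U' drops from the rest; 1 of the 2^5 = 32 assignments to the other variables satisfy what remains.
With U = 0, by the same count on the reduced clause set, 2 assignments work.
(One model: P=F, Q=T, R=T, S=F, T=F, U=F.)
Total: 1 + 2 = 3.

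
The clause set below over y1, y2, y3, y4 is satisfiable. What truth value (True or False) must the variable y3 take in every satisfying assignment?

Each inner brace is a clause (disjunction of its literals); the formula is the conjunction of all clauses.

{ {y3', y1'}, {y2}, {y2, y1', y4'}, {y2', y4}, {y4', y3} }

Suppose y3 = 0.
The clause (y2) is unit, so y2 = 1.
The clause (y4) is unit, so y4 = 1.
That conflicts with the unit clause (y4').
So every satisfying assignment has y3 = True.

True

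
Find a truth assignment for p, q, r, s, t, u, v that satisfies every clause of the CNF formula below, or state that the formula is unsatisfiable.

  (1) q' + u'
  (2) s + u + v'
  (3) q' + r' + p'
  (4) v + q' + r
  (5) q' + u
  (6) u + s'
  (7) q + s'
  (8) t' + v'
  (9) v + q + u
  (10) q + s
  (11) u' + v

UNSATISFIABLE

Branch on q: set q = 0.
From the singleton clause (s'), s = 0.
But (s) is also a unit clause — contradiction.
That branch fails; take q = 1 instead.
From the singleton clause (u'), u = 0.
But (u) is also a unit clause — contradiction.
Both values of q lead to a conflict.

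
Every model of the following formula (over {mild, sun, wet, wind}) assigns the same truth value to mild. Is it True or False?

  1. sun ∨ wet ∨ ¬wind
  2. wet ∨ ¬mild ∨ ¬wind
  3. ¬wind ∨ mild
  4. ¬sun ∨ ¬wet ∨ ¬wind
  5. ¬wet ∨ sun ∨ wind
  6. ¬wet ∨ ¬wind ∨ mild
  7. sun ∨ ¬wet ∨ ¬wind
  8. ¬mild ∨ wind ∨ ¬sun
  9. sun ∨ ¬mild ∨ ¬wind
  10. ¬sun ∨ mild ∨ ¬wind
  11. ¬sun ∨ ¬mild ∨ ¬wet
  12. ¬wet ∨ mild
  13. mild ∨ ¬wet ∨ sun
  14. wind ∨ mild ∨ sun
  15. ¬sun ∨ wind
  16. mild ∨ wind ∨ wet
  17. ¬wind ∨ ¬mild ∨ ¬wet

True

Suppose mild = False.
From the singleton clause (¬wind), wind = False.
From the singleton clause (¬wet), wet = False.
But (wet) is also a unit clause — contradiction.
So every satisfying assignment has mild = True.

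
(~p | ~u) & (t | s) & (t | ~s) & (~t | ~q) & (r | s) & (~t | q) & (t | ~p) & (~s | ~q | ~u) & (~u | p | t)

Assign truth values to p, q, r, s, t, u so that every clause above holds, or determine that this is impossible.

Branch on p: set p = 0.
Branch on t: set t = 1.
(~q) alone gives q = 0.
Now (q) is unsatisfied and unit — conflict.
Undo t and try t = 0.
(s) alone gives s = 1.
Now (~s) is unsatisfied and unit — conflict.
Neither t = 1 nor t = 0 works.
Undo p and try p = 1.
(~u) alone gives u = 0.
(t) alone gives t = 1.
(~q) alone gives q = 0.
Now (q) is unsatisfied and unit — conflict.
Neither p = 1 nor p = 0 works.

UNSATISFIABLE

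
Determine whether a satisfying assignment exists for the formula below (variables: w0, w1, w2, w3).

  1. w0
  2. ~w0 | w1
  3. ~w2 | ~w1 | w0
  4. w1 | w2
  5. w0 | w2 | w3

Yes

From the singleton clause (w0), w0 = 1.
From the singleton clause (w1), w1 = 1.
No clause remains; w2, w3 are free.
A satisfying assignment: w0: 1; w1: 1; w2: 0; w3: 1.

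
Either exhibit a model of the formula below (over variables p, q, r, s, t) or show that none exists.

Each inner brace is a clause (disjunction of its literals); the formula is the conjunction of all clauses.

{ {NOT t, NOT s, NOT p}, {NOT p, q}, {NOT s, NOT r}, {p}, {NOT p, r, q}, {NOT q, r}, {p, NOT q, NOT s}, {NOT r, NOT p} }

The clause (p) is unit, so p = true.
The clause (q) is unit, so q = true.
The clause (r) is unit, so r = true.
That conflicts with the unit clause (NOT r).

UNSATISFIABLE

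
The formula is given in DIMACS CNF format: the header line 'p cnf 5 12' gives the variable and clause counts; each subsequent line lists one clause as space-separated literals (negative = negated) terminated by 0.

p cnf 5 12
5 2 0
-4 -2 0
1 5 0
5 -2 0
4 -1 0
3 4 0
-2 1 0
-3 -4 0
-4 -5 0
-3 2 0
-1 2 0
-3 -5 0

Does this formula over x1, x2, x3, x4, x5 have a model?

Unsatisfiable

Case x5 = True:
From the singleton clause (¬x4), x4 = False.
From the singleton clause (¬x1), x1 = False.
From the singleton clause (x3), x3 = True.
Now (¬x3) is unsatisfied and unit — conflict.
So x5 must be the other value — set x5 = False.
From the singleton clause (x2), x2 = True.
Now (¬x2) is unsatisfied and unit — conflict.
Both values of x5 lead to a conflict.
No assignment satisfies every clause.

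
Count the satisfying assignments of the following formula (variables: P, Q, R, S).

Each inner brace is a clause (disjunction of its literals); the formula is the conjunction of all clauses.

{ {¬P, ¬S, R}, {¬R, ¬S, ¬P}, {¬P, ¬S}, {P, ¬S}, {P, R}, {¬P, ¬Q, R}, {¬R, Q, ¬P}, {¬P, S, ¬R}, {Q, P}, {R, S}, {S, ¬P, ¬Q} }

There are 2^4 = 16 truth assignments over (P, Q, R, S).
Check each against the 11 clauses (columns in the order P, Q, R, S):
  F F F F  ✗ fails (P ∨ R)
  F F F T  ✗ fails (P ∨ ¬S)
  F F T F  ✗ fails (Q ∨ P)
  F F T T  ✗ fails (P ∨ ¬S)
  F T F F  ✗ fails (P ∨ R)
  F T F T  ✗ fails (P ∨ ¬S)
  F T T F  ✓ satisfies all
  F T T T  ✗ fails (P ∨ ¬S)
  T F F F  ✗ fails (R ∨ S)
  T F F T  ✗ fails (¬P ∨ ¬S ∨ R)
  T F T F  ✗ fails (¬R ∨ Q ∨ ¬P)
  T F T T  ✗ fails (¬R ∨ ¬S ∨ ¬P)
  T T F F  ✗ fails (¬P ∨ ¬Q ∨ R)
  T T F T  ✗ fails (¬P ∨ ¬S ∨ R)
  T T T F  ✗ fails (¬P ∨ S ∨ ¬R)
  T T T T  ✗ fails (¬R ∨ ¬S ∨ ¬P)
1 of the 16 rows is a model.

1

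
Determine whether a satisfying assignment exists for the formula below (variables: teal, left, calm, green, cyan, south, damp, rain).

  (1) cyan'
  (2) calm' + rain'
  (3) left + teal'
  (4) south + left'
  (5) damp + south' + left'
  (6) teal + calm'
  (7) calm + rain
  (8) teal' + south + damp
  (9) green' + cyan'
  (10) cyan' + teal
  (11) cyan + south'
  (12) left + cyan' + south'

Yes

The clause (cyan') is unit, so cyan = 0.
The clause (south') is unit, so south = 0.
The clause (left') is unit, so left = 0.
The clause (teal') is unit, so teal = 0.
The clause (calm') is unit, so calm = 0.
The clause (rain) is unit, so rain = 1.
No clause remains; green, damp are free.
A satisfying assignment: teal: 0; left: 0; calm: 0; green: 1; cyan: 0; south: 0; damp: 1; rain: 1.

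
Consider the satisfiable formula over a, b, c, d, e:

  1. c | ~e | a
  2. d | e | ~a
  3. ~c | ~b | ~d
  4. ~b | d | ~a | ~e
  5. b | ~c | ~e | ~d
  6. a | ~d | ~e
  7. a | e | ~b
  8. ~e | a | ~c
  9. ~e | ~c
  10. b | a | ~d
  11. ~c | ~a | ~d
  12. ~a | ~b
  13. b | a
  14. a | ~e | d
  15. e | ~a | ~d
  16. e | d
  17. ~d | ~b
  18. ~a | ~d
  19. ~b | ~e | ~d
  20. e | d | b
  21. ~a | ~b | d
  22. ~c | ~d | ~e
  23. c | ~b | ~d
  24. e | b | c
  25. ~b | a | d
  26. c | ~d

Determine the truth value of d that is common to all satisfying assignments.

False

Suppose d = 1.
(~b) alone gives b = 0.
(a) alone gives a = 1.
But (~a) is also a unit clause — contradiction.
So every satisfying assignment has d = False.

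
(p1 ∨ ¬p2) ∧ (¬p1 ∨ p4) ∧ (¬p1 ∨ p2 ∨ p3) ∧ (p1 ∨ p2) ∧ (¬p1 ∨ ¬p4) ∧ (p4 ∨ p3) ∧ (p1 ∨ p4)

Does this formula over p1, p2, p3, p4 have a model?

No

Suppose p1 = True.
Unit clause (p4) forces p4 = True.
Now (¬p4) is unsatisfied and unit — conflict.
So p1 must be the other value — set p1 = False.
Unit clause (¬p2) forces p2 = False.
Now (p2) is unsatisfied and unit — conflict.
Neither p1 = True nor p1 = False works.
No assignment satisfies every clause.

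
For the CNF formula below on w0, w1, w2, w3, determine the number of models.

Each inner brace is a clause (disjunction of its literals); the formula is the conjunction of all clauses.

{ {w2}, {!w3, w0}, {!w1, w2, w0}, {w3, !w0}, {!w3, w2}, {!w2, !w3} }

2

There are 2^4 = 16 truth assignments over (w0, w1, w2, w3).
Check each against the 6 clauses (columns in the order w0, w1, w2, w3):
  F F F F  ✗ fails (w2)
  F F F T  ✗ fails (w2)
  F F T F  ✓ satisfies all
  F F T T  ✗ fails (!w3 || w0)
  F T F F  ✗ fails (w2)
  F T F T  ✗ fails (w2)
  F T T F  ✓ satisfies all
  F T T T  ✗ fails (!w3 || w0)
  T F F F  ✗ fails (w2)
  T F F T  ✗ fails (w2)
  T F T F  ✗ fails (w3 || !w0)
  T F T T  ✗ fails (!w2 || !w3)
  T T F F  ✗ fails (w2)
  T T F T  ✗ fails (w2)
  T T T F  ✗ fails (w3 || !w0)
  T T T T  ✗ fails (!w2 || !w3)
2 of the 16 rows are models.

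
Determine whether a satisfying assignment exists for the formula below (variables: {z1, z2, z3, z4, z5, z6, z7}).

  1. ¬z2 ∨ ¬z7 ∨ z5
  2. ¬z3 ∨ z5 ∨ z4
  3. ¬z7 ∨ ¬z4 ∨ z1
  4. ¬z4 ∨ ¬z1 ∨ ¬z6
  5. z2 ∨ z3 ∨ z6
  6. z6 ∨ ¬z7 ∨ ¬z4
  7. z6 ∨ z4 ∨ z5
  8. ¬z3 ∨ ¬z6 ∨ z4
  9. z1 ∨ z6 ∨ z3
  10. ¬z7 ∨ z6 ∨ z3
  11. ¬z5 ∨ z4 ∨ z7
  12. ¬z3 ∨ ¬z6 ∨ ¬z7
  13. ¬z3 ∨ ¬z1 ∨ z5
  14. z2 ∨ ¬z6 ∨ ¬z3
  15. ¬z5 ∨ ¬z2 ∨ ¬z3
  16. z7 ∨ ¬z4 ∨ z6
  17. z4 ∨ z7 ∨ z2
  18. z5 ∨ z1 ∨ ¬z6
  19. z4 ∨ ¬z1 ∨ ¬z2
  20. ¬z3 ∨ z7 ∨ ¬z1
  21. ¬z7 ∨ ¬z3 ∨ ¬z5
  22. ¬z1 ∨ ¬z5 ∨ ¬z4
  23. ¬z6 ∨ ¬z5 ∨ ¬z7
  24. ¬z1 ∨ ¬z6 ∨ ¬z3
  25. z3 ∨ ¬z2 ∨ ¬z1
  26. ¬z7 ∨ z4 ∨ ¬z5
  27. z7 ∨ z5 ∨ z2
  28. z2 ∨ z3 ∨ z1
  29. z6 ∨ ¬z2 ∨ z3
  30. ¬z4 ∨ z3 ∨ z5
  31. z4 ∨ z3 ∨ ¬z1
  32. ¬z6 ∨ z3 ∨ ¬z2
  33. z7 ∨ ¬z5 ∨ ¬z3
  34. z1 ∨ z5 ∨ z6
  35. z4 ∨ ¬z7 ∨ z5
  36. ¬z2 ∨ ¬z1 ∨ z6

Case z2 = False:
Case z3 = True:
The clause (¬z6) is unit, so z6 = False.
Case z5 = True:
The clause (¬z7) is unit, so z7 = False.
Now (z7) is unsatisfied and unit — conflict.
So z5 must be the other value — set z5 = False.
The clause (z4) is unit, so z4 = True.
The clause (¬z7) is unit, so z7 = False.
Now (z7) is unsatisfied and unit — conflict.
Neither z5 = True nor z5 = False works.
So z3 must be the other value — set z3 = False.
The clause (z6) is unit, so z6 = True.
The clause (z1) is unit, so z1 = True.
The clause (¬z4) is unit, so z4 = False.
Now (z4) is unsatisfied and unit — conflict.
Neither z3 = True nor z3 = False works.
So z2 must be the other value — set z2 = True.
Case z7 = False:
Case z5 = False:
Case z3 = False:
The clause (¬z1) is unit, so z1 = False.
The clause (z6) is unit, so z6 = True.
Now (¬z6) is unsatisfied and unit — conflict.
So z3 must be the other value — set z3 = True.
The clause (z4) is unit, so z4 = True.
The clause (¬z1) is unit, so z1 = False.
The clause (z6) is unit, so z6 = True.
Now (¬z6) is unsatisfied and unit — conflict.
Neither z3 = True nor z3 = False works.
So z5 must be the other value — set z5 = True.
The clause (z4) is unit, so z4 = True.
The clause (¬z3) is unit, so z3 = False.
The clause (z6) is unit, so z6 = True.
Now (¬z6) is unsatisfied and unit — conflict.
Neither z5 = True nor z5 = False works.
So z7 must be the other value — set z7 = True.
The clause (z5) is unit, so z5 = True.
The clause (¬z3) is unit, so z3 = False.
The clause (z6) is unit, so z6 = True.
Now (¬z6) is unsatisfied and unit — conflict.
Neither z7 = True nor z7 = False works.
Neither z2 = True nor z2 = False works.
No assignment satisfies every clause.

No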